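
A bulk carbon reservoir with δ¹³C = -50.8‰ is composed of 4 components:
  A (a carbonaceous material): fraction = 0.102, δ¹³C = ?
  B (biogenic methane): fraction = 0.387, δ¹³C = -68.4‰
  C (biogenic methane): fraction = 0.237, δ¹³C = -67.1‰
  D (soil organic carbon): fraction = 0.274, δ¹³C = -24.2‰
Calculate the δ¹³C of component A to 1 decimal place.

Isotope mass balance: δ_bulk = Σ fᵢ·δᵢ.
-50.8 = 0.102×δ_A + 0.387×(-68.4) + 0.237×(-67.1) + 0.274×(-24.2)
0.102·δ_A = -50.8 − (-49.004) = -1.796
δ_A = -1.796 / 0.102 = -17.60‰

-17.6‰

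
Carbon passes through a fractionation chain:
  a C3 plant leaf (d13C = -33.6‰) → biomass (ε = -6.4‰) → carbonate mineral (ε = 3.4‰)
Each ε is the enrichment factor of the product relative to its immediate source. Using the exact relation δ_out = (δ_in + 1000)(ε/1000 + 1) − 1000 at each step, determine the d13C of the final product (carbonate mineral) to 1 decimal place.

-36.5‰

step 1: δ = (-33.60 + 1000)·(-6.4/1000 + 1) − 1000 = -39.78‰
step 2: δ = (-39.78 + 1000)·(3.4/1000 + 1) − 1000 = -36.52‰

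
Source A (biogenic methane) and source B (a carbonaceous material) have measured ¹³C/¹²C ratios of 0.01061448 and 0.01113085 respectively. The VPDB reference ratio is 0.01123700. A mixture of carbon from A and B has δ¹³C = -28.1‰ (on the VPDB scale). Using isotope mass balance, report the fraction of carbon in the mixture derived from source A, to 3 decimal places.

δ_A = (0.01061448/0.01123700 − 1)×1000 = (0.944601 − 1)×1000 = -55.399‰
δ_B = (0.01113085/0.01123700 − 1)×1000 = (0.990554 − 1)×1000 = -9.446‰
f_A = (δ_mix − δ_B)/(δ_A − δ_B) = (-28.1 − (-9.446))/(-55.399 − (-9.446))
f_A = -18.654 / -45.953 = 0.4059

0.406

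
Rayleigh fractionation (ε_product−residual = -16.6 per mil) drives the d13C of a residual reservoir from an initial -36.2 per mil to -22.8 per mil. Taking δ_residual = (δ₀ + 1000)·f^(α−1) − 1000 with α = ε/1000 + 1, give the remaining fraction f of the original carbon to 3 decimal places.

0.435

α − 1 = ε/1000 = -0.0166
(δ_res + 1000)/(δ₀ + 1000) = (-22.8 + 1000)/(-36.2 + 1000) = 977.2/963.8 = 1.013903
f = 1.013903^(1/-0.0166) = exp(ln(1.013903)/-0.0166) = exp(0.01381/-0.0166)
f = exp(-0.8318) = 0.4353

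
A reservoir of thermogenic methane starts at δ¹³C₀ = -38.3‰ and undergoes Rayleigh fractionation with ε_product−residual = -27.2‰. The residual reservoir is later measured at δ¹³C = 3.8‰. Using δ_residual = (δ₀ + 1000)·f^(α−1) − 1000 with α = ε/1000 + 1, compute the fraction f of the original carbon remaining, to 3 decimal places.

0.207

α − 1 = ε/1000 = -0.0272
(δ_res + 1000)/(δ₀ + 1000) = (3.8 + 1000)/(-38.3 + 1000) = 1003.8/961.7 = 1.043777
f = 1.043777^(1/-0.0272) = exp(ln(1.043777)/-0.0272) = exp(0.04285/-0.0272)
f = exp(-1.5752) = 0.2070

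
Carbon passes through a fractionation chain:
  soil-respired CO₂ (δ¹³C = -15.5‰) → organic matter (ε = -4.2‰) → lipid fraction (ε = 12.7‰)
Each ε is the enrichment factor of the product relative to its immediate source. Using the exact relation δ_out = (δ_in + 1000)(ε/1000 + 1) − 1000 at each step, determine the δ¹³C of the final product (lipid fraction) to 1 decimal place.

-7.2‰

step 1: δ = (-15.50 + 1000)·(-4.2/1000 + 1) − 1000 = -19.63‰
step 2: δ = (-19.63 + 1000)·(12.7/1000 + 1) − 1000 = -7.18‰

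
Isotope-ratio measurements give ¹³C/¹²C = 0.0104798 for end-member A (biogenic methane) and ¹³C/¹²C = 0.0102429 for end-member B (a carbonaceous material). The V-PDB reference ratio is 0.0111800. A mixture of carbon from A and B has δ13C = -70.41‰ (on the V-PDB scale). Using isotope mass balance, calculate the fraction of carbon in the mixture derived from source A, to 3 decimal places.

δ_A = (0.0104798/0.0111800 − 1)×1000 = (0.937370 − 1)×1000 = -62.630‰
δ_B = (0.0102429/0.0111800 − 1)×1000 = (0.916181 − 1)×1000 = -83.819‰
f_A = (δ_mix − δ_B)/(δ_A − δ_B) = (-70.41 − (-83.819))/(-62.630 − (-83.819))
f_A = 13.409 / 21.190 = 0.6328

0.633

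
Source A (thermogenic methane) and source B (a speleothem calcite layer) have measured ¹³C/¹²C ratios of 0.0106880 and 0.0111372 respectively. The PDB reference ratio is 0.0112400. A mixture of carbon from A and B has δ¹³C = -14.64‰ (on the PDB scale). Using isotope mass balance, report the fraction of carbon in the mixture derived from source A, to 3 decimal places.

δ_A = (0.0106880/0.0112400 − 1)×1000 = (0.950890 − 1)×1000 = -49.110‰
δ_B = (0.0111372/0.0112400 − 1)×1000 = (0.990854 − 1)×1000 = -9.146‰
f_A = (δ_mix − δ_B)/(δ_A − δ_B) = (-14.64 − (-9.146))/(-49.110 − (-9.146))
f_A = -5.494 / -39.964 = 0.1375

0.137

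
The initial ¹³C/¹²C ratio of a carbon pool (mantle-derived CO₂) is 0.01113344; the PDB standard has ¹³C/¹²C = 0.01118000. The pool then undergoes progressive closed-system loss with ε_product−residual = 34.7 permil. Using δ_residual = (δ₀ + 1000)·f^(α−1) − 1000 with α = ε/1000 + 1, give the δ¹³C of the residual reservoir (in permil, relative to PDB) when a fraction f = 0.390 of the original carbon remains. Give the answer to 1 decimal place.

-36.2 permil

δ₀ = (0.01113344/0.01118000 − 1)×1000 = (0.995835 − 1)×1000 = -4.165 permil
α − 1 = ε/1000 = 0.0347
f^(α−1) = 0.390^(0.0347) = 0.967854
δ_res = (-4.165 + 1000) × 0.967854 − 1000 = 963.824 − 1000 = -36.18 permil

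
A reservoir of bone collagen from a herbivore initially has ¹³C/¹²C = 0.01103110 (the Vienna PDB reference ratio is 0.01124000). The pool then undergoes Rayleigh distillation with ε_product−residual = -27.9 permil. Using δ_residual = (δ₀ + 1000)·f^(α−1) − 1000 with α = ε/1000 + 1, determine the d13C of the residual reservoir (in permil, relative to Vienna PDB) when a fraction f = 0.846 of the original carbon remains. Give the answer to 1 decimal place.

δ₀ = (0.01103110/0.01124000 − 1)×1000 = (0.981415 − 1)×1000 = -18.585 permil
α − 1 = ε/1000 = -0.0279
f^(α−1) = 0.846^(-0.0279) = 1.004677
δ_res = (-18.585 + 1000) × 1.004677 − 1000 = 986.004 − 1000 = -14.00 permil

-14.0 permil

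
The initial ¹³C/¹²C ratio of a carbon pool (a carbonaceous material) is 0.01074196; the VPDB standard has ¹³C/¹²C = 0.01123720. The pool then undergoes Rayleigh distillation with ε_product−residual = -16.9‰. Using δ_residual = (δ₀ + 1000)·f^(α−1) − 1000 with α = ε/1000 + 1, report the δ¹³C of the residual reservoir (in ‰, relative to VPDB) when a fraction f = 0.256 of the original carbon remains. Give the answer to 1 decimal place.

δ₀ = (0.01074196/0.01123720 − 1)×1000 = (0.955929 − 1)×1000 = -44.071‰
α − 1 = ε/1000 = -0.0169
f^(α−1) = 0.256^(-0.0169) = 1.023295
δ_res = (-44.071 + 1000) × 1.023295 − 1000 = 978.197 − 1000 = -21.80‰

-21.8‰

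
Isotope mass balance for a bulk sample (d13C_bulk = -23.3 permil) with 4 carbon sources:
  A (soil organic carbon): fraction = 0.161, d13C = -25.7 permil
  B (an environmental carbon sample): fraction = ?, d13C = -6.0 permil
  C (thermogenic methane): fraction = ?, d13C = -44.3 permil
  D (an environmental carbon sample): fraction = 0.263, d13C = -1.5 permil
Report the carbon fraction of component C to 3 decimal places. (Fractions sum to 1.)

Let f_C and f_B be the unknown fractions; fractions sum to 1 so f_C + f_B = 0.576.
Mass balance: Σ fᵢ·δᵢ = δ_bulk ⇒ f_C·(-44.3) + f_B·(-6.0) = -23.3 − (-4.532) = -18.768
Substitute f_B = 0.576 − f_C:
f_C·(-44.3 − -6.0) = -18.768 − 0.576×(-6.0) = -15.312
f_C = -15.312 / -38.3 = 0.3998

0.400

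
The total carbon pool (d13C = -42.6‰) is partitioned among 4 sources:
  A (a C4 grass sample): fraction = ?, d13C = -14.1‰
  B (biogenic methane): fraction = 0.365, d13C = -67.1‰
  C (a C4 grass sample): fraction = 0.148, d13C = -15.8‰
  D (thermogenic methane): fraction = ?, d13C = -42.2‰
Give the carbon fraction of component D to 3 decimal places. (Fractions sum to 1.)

0.317

Let f_D and f_A be the unknown fractions; fractions sum to 1 so f_D + f_A = 0.487.
Mass balance: Σ fᵢ·δᵢ = δ_bulk ⇒ f_D·(-42.2) + f_A·(-14.1) = -42.6 − (-26.830) = -15.770
Substitute f_A = 0.487 − f_D:
f_D·(-42.2 − -14.1) = -15.770 − 0.487×(-14.1) = -8.903
f_D = -8.903 / -28.1 = 0.3168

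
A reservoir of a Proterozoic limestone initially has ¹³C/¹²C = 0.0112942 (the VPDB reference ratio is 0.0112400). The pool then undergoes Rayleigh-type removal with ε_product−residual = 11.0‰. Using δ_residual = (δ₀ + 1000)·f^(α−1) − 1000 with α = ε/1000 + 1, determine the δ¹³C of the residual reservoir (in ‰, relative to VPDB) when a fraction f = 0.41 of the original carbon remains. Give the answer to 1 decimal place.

δ₀ = (0.0112942/0.0112400 − 1)×1000 = (1.004822 − 1)×1000 = 4.822‰
α − 1 = ε/1000 = 0.0110
f^(α−1) = 0.41^(0.0110) = 0.990240
δ_res = (4.822 + 1000) × 0.990240 − 1000 = 995.015 − 1000 = -4.98‰

-5.0‰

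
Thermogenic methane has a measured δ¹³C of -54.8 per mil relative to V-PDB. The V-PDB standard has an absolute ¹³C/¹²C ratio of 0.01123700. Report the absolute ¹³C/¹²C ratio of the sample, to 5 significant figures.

0.010621

R_sample = R_standard × (δ¹³C/1000 + 1)
R_sample = 0.01123700 × (-54.8/1000 + 1) = 0.01123700 × 0.945200
R_sample = 0.0106212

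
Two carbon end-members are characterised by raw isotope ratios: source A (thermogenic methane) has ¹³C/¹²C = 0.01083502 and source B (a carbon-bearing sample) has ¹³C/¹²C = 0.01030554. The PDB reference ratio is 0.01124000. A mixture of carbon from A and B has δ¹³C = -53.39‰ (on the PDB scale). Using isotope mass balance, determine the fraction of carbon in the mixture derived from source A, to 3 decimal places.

δ_A = (0.01083502/0.01124000 − 1)×1000 = (0.963970 − 1)×1000 = -36.030‰
δ_B = (0.01030554/0.01124000 − 1)×1000 = (0.916863 − 1)×1000 = -83.137‰
f_A = (δ_mix − δ_B)/(δ_A − δ_B) = (-53.39 − (-83.137))/(-36.030 − (-83.137))
f_A = 29.747 / 47.107 = 0.6315

0.631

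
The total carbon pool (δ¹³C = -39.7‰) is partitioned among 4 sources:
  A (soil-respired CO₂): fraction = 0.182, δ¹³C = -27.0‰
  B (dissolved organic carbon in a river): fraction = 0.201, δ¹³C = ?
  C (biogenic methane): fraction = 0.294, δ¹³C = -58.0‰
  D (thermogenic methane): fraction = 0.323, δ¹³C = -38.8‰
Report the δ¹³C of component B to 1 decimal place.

-25.9‰

Isotope mass balance: δ_bulk = Σ fᵢ·δᵢ.
-39.7 = 0.182×(-27.0) + 0.201×δ_B + 0.294×(-58.0) + 0.323×(-38.8)
0.201·δ_B = -39.7 − (-34.498) = -5.202
δ_B = -5.202 / 0.201 = -25.88‰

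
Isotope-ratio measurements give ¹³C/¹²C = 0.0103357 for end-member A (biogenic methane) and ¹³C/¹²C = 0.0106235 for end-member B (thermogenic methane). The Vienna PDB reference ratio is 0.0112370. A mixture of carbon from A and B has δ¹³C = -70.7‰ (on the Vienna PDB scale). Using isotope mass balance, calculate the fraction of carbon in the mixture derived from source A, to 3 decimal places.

0.629

δ_A = (0.0103357/0.0112370 − 1)×1000 = (0.919792 − 1)×1000 = -80.208‰
δ_B = (0.0106235/0.0112370 − 1)×1000 = (0.945404 − 1)×1000 = -54.596‰
f_A = (δ_mix − δ_B)/(δ_A − δ_B) = (-70.7 − (-54.596))/(-80.208 − (-54.596))
f_A = -16.104 / -25.612 = 0.6288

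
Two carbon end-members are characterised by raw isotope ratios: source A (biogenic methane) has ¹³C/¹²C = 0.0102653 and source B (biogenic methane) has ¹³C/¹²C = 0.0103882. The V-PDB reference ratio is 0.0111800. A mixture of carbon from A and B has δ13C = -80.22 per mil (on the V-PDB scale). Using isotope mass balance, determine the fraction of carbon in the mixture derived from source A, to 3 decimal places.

0.855

δ_A = (0.0102653/0.0111800 − 1)×1000 = (0.918184 − 1)×1000 = -81.816 per mil
δ_B = (0.0103882/0.0111800 − 1)×1000 = (0.929177 − 1)×1000 = -70.823 per mil
f_A = (δ_mix − δ_B)/(δ_A − δ_B) = (-80.22 − (-70.823))/(-81.816 − (-70.823))
f_A = -9.397 / -10.993 = 0.8548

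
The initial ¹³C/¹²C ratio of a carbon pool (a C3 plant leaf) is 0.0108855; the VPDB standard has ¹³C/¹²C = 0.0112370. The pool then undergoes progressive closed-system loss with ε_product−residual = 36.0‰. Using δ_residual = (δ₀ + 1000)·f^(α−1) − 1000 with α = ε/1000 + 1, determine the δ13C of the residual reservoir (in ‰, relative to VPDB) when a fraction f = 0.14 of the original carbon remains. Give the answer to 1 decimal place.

δ₀ = (0.0108855/0.0112370 − 1)×1000 = (0.968719 − 1)×1000 = -31.281‰
α − 1 = ε/1000 = 0.0360
f^(α−1) = 0.14^(0.0360) = 0.931667
δ_res = (-31.281 + 1000) × 0.931667 − 1000 = 902.524 − 1000 = -97.48‰

-97.5‰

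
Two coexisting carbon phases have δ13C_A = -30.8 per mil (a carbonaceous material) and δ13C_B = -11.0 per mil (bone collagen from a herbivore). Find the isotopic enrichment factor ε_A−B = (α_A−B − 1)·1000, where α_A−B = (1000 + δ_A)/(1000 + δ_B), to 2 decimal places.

-20.02 per mil

α_A−B = (1000 + -30.8) / (1000 + -11.0) = 969.2 / 989.0 = 0.979980
ε_A−B = (0.979980 − 1) × 1000 = -20.020 per mil
(The approximation ε ≈ δ_A − δ_B would give -19.8 per mil.)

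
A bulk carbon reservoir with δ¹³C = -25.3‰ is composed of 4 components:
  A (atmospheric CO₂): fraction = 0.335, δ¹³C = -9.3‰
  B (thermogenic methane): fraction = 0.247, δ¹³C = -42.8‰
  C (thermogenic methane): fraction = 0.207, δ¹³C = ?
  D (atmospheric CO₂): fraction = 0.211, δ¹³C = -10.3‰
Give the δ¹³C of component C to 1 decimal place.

-45.6‰

Isotope mass balance: δ_bulk = Σ fᵢ·δᵢ.
-25.3 = 0.335×(-9.3) + 0.247×(-42.8) + 0.207×δ_C + 0.211×(-10.3)
0.207·δ_C = -25.3 − (-15.860) = -9.440
δ_C = -9.440 / 0.207 = -45.60‰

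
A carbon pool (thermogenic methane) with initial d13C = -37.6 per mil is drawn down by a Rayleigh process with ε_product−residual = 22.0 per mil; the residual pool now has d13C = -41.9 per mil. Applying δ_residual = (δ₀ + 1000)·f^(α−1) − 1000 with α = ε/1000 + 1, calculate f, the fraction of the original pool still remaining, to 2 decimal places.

α − 1 = ε/1000 = 0.0220
(δ_res + 1000)/(δ₀ + 1000) = (-41.9 + 1000)/(-37.6 + 1000) = 958.1/962.4 = 0.995532
f = 0.995532^(1/0.0220) = exp(ln(0.995532)/0.0220) = exp(-0.00448/0.0220)
f = exp(-0.2035) = 0.8158

0.82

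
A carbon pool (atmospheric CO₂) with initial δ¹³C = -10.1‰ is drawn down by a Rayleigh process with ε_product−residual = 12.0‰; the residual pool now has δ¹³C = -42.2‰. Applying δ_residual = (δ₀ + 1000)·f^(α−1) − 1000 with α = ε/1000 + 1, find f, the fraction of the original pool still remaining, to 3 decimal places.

0.064

α − 1 = ε/1000 = 0.0120
(δ_res + 1000)/(δ₀ + 1000) = (-42.2 + 1000)/(-10.1 + 1000) = 957.8/989.9 = 0.967572
f = 0.967572^(1/0.0120) = exp(ln(0.967572)/0.0120) = exp(-0.03296/0.0120)
f = exp(-2.7471) = 0.0641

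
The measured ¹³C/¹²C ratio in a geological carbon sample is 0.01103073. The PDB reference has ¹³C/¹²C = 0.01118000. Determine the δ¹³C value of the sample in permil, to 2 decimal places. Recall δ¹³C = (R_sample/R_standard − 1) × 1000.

δ¹³C = (R_sample / R_standard − 1) × 1000
R_sample / R_standard = 0.01103073 / 0.01118000 = 0.986648
δ¹³C = (0.986648 − 1) × 1000 = -13.352 permil

-13.35 permil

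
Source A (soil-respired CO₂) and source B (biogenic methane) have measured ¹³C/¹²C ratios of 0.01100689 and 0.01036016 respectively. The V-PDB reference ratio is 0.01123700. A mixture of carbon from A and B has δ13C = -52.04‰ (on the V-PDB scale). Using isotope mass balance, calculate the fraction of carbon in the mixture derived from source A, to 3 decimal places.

0.452

δ_A = (0.01100689/0.01123700 − 1)×1000 = (0.979522 − 1)×1000 = -20.478‰
δ_B = (0.01036016/0.01123700 − 1)×1000 = (0.921968 − 1)×1000 = -78.032‰
f_A = (δ_mix − δ_B)/(δ_A − δ_B) = (-52.04 − (-78.032))/(-20.478 − (-78.032))
f_A = 25.992 / 57.554 = 0.4516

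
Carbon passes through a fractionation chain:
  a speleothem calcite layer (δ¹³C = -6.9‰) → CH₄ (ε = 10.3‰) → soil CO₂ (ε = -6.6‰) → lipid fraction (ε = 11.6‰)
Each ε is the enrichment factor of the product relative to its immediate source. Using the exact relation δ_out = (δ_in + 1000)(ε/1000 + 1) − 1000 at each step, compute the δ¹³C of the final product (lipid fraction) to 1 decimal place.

step 1: δ = (-6.90 + 1000)·(10.3/1000 + 1) − 1000 = 3.33‰
step 2: δ = (3.33 + 1000)·(-6.6/1000 + 1) − 1000 = -3.29‰
step 3: δ = (-3.29 + 1000)·(11.6/1000 + 1) − 1000 = 8.27‰

8.3‰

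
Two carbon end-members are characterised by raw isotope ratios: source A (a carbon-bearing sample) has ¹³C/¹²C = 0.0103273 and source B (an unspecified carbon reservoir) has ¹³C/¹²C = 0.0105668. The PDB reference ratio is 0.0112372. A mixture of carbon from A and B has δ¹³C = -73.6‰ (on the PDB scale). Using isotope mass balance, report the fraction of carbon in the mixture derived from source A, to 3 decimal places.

δ_A = (0.0103273/0.0112372 − 1)×1000 = (0.919028 − 1)×1000 = -80.972‰
δ_B = (0.0105668/0.0112372 − 1)×1000 = (0.940341 − 1)×1000 = -59.659‰
f_A = (δ_mix − δ_B)/(δ_A − δ_B) = (-73.6 − (-59.659))/(-80.972 − (-59.659))
f_A = -13.941 / -21.313 = 0.6541

0.654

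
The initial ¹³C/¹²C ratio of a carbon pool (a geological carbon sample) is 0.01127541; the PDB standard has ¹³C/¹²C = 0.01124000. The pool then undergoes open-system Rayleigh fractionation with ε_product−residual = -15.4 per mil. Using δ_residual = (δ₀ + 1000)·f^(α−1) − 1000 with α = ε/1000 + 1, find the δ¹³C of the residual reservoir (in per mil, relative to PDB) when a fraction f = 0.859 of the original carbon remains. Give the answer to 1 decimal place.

5.5 per mil

δ₀ = (0.01127541/0.01124000 − 1)×1000 = (1.003150 − 1)×1000 = 3.150 per mil
α − 1 = ε/1000 = -0.0154
f^(α−1) = 0.859^(-0.0154) = 1.002343
δ_res = (3.150 + 1000) × 1.002343 − 1000 = 1005.501 − 1000 = 5.50 per mil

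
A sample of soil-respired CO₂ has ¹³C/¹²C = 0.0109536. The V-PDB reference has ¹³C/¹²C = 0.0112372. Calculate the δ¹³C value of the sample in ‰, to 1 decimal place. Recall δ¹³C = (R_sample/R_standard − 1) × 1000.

-25.2‰

δ¹³C = (R_sample / R_standard − 1) × 1000
R_sample / R_standard = 0.0109536 / 0.0112372 = 0.974762
δ¹³C = (0.974762 − 1) × 1000 = -25.24‰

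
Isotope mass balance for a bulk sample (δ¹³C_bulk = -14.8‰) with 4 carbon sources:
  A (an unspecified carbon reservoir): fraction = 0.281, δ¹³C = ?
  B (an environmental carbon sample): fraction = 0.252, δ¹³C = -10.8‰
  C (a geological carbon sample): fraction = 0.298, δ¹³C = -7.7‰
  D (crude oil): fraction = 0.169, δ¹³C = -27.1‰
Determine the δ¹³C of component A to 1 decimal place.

Isotope mass balance: δ_bulk = Σ fᵢ·δᵢ.
-14.8 = 0.281×δ_A + 0.252×(-10.8) + 0.298×(-7.7) + 0.169×(-27.1)
0.281·δ_A = -14.8 − (-9.596) = -5.204
δ_A = -5.204 / 0.281 = -18.52‰

-18.5‰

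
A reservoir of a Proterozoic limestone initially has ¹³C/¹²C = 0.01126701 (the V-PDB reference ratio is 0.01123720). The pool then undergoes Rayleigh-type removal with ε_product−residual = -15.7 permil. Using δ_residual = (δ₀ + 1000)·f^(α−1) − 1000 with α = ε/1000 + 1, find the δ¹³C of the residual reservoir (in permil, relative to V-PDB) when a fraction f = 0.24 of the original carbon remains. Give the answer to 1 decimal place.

25.4 permil

δ₀ = (0.01126701/0.01123720 − 1)×1000 = (1.002653 − 1)×1000 = 2.653 permil
α − 1 = ε/1000 = -0.0157
f^(α−1) = 0.24^(-0.0157) = 1.022659
δ_res = (2.653 + 1000) × 1.022659 − 1000 = 1025.372 − 1000 = 25.37 permil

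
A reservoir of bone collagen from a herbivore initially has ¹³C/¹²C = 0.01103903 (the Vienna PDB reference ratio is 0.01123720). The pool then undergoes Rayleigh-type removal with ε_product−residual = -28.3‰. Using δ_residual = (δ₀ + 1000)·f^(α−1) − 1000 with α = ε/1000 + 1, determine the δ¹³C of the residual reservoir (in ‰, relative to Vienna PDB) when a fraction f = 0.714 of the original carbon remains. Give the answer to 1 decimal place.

δ₀ = (0.01103903/0.01123720 − 1)×1000 = (0.982365 − 1)×1000 = -17.635‰
α − 1 = ε/1000 = -0.0283
f^(α−1) = 0.714^(-0.0283) = 1.009579
δ_res = (-17.635 + 1000) × 1.009579 − 1000 = 991.775 − 1000 = -8.23‰

-8.2‰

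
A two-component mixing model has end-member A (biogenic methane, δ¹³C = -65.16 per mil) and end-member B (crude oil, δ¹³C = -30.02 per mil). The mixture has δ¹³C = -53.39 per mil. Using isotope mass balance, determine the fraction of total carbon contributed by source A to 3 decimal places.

δ_mix = f_A·δ_A + (1 − f_A)·δ_B  ⇒  f_A = (δ_mix − δ_B)/(δ_A − δ_B)
f_A = (-53.39 − (-30.02)) / (-65.16 − (-30.02))
f_A = -23.37 / -35.14 = 0.6651

0.665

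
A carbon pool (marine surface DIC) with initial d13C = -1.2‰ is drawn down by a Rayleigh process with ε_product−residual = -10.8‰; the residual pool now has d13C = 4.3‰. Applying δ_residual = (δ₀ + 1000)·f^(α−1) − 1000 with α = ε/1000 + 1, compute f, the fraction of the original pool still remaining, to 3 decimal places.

α − 1 = ε/1000 = -0.0108
(δ_res + 1000)/(δ₀ + 1000) = (4.3 + 1000)/(-1.2 + 1000) = 1004.3/998.8 = 1.005507
f = 1.005507^(1/-0.0108) = exp(ln(1.005507)/-0.0108) = exp(0.00549/-0.0108)
f = exp(-0.5085) = 0.6014

0.601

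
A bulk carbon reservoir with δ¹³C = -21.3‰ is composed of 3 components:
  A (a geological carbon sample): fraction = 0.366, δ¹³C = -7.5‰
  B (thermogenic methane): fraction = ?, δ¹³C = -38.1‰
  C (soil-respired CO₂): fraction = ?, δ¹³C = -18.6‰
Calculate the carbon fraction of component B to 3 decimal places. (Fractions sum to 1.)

0.347

Let f_B and f_C be the unknown fractions; fractions sum to 1 so f_B + f_C = 0.634.
Mass balance: Σ fᵢ·δᵢ = δ_bulk ⇒ f_B·(-38.1) + f_C·(-18.6) = -21.3 − (-2.745) = -18.555
Substitute f_C = 0.634 − f_B:
f_B·(-38.1 − -18.6) = -18.555 − 0.634×(-18.6) = -6.763
f_B = -6.763 / -19.5 = 0.3468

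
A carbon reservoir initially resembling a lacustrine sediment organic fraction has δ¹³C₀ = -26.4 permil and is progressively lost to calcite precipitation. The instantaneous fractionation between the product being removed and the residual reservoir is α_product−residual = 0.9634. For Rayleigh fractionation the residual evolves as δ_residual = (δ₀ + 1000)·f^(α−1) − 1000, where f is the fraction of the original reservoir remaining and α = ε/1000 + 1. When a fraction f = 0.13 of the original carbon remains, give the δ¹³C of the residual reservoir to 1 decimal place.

Rayleigh residual: δ_res = (δ₀ + 1000)·f^(α−1) − 1000
α − 1 = -0.03660
f^(α−1) = 0.13^(-0.03660) = 1.077531
δ_res = (-26.4 + 1000) × 1.077531 − 1000 = 1049.084 − 1000 = 49.08 permil

49.1 permil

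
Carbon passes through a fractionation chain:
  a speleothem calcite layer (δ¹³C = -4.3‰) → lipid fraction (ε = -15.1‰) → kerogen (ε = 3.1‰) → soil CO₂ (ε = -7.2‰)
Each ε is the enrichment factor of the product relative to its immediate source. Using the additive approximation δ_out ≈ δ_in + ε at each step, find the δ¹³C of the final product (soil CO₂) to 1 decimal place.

step 1: δ ≈ -4.3 + (-15.1) = -19.4‰
step 2: δ ≈ -19.4 + (3.1) = -16.3‰
step 3: δ ≈ -16.3 + (-7.2) = -23.5‰

-23.5‰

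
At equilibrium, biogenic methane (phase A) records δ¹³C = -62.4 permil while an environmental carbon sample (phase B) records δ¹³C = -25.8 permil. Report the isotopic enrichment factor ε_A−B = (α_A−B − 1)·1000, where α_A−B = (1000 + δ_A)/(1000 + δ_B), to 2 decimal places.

α_A−B = (1000 + -62.4) / (1000 + -25.8) = 937.6 / 974.2 = 0.962431
ε_A−B = (0.962431 − 1) × 1000 = -37.569 permil
(The approximation ε ≈ δ_A − δ_B would give -36.6 permil.)

-37.57 permil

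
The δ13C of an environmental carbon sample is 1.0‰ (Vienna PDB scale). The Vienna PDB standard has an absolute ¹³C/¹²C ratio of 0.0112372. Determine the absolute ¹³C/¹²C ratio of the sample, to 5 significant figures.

0.011248

R_sample = R_standard × (δ13C/1000 + 1)
R_sample = 0.0112372 × (1.0/1000 + 1) = 0.0112372 × 1.001000
R_sample = 0.0112484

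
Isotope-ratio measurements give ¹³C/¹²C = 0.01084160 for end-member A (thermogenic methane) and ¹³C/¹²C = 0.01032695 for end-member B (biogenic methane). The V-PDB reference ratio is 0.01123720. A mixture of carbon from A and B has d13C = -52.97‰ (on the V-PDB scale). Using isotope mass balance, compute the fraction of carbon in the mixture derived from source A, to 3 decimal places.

δ_A = (0.01084160/0.01123720 − 1)×1000 = (0.964796 − 1)×1000 = -35.204‰
δ_B = (0.01032695/0.01123720 − 1)×1000 = (0.918997 − 1)×1000 = -81.003‰
f_A = (δ_mix − δ_B)/(δ_A − δ_B) = (-52.97 − (-81.003))/(-35.204 − (-81.003))
f_A = 28.033 / 45.799 = 0.6121

0.612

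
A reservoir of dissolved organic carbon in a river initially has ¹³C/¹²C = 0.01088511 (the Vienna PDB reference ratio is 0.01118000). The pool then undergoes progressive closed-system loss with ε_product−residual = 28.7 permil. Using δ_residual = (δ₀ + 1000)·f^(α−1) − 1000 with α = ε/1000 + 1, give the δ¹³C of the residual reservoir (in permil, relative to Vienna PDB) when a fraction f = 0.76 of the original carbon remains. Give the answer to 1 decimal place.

-34.0 permil

δ₀ = (0.01088511/0.01118000 − 1)×1000 = (0.973623 − 1)×1000 = -26.377 permil
α − 1 = ε/1000 = 0.0287
f^(α−1) = 0.76^(0.0287) = 0.992155
δ_res = (-26.377 + 1000) × 0.992155 − 1000 = 965.985 − 1000 = -34.02 permil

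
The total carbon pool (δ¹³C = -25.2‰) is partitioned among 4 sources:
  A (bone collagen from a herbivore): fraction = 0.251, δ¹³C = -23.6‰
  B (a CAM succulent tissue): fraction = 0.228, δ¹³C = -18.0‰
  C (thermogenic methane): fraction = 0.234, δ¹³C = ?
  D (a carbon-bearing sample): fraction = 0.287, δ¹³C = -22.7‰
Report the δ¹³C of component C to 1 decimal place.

-37.0‰

Isotope mass balance: δ_bulk = Σ fᵢ·δᵢ.
-25.2 = 0.251×(-23.6) + 0.228×(-18.0) + 0.234×δ_C + 0.287×(-22.7)
0.234·δ_C = -25.2 − (-16.543) = -8.657
δ_C = -8.657 / 0.234 = -37.00‰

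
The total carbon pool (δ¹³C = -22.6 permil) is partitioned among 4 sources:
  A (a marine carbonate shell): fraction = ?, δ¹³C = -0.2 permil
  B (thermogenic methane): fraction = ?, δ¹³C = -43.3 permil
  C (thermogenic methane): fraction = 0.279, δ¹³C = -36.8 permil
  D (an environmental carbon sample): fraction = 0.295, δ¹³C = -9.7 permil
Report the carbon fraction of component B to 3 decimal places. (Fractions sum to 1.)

0.218

Let f_B and f_A be the unknown fractions; fractions sum to 1 so f_B + f_A = 0.426.
Mass balance: Σ fᵢ·δᵢ = δ_bulk ⇒ f_B·(-43.3) + f_A·(-0.2) = -22.6 − (-13.129) = -9.471
Substitute f_A = 0.426 − f_B:
f_B·(-43.3 − -0.2) = -9.471 − 0.426×(-0.2) = -9.386
f_B = -9.386 / -43.1 = 0.2178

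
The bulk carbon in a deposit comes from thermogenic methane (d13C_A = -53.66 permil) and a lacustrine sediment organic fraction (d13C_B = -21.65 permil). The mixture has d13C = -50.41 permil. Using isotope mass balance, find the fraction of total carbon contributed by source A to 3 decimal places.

0.898

δ_mix = f_A·δ_A + (1 − f_A)·δ_B  ⇒  f_A = (δ_mix − δ_B)/(δ_A − δ_B)
f_A = (-50.41 − (-21.65)) / (-53.66 − (-21.65))
f_A = -28.76 / -32.01 = 0.8985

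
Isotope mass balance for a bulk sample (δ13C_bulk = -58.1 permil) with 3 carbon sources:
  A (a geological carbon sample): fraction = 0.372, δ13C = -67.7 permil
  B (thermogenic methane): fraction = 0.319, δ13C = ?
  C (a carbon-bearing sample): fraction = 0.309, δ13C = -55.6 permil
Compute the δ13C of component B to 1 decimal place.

Isotope mass balance: δ_bulk = Σ fᵢ·δᵢ.
-58.1 = 0.372×(-67.7) + 0.319×δ_B + 0.309×(-55.6)
0.319·δ_B = -58.1 − (-42.365) = -15.735
δ_B = -15.735 / 0.319 = -49.33 permil

-49.3 permil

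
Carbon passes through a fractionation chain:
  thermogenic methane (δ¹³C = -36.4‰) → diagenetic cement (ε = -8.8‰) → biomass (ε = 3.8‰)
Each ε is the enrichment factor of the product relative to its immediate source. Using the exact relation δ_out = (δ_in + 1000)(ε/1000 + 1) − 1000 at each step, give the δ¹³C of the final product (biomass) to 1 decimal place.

-41.3‰

step 1: δ = (-36.40 + 1000)·(-8.8/1000 + 1) − 1000 = -44.88‰
step 2: δ = (-44.88 + 1000)·(3.8/1000 + 1) − 1000 = -41.25‰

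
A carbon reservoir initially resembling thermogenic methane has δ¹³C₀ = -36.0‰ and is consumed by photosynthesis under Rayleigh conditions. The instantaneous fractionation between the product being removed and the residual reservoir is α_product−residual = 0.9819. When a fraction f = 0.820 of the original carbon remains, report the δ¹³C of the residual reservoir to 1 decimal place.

Rayleigh residual: δ_res = (δ₀ + 1000)·f^(α−1) − 1000
α − 1 = -0.01810
f^(α−1) = 0.820^(-0.01810) = 1.003598
δ_res = (-36.0 + 1000) × 1.003598 − 1000 = 967.469 − 1000 = -32.53‰

-32.5‰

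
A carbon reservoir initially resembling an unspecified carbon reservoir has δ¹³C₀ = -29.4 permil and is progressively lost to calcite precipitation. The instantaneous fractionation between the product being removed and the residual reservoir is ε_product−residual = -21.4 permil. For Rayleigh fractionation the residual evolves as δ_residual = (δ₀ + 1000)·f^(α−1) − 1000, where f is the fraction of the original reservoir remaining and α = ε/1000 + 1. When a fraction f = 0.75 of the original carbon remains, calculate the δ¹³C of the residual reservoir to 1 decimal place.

-23.4 permil

Rayleigh residual: δ_res = (δ₀ + 1000)·f^(α−1) − 1000
α = ε/1000 + 1 = 0.97860, so α − 1 = -0.02140
f^(α−1) = 0.75^(-0.02140) = 1.006175
δ_res = (-29.4 + 1000) × 1.006175 − 1000 = 976.594 − 1000 = -23.41 permil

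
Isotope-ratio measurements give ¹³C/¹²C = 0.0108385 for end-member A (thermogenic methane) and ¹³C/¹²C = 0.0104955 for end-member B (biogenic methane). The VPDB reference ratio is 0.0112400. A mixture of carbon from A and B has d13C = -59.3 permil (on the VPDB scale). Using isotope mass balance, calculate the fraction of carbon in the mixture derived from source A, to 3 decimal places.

0.227

δ_A = (0.0108385/0.0112400 − 1)×1000 = (0.964279 − 1)×1000 = -35.721 permil
δ_B = (0.0104955/0.0112400 − 1)×1000 = (0.933763 − 1)×1000 = -66.237 permil
f_A = (δ_mix − δ_B)/(δ_A − δ_B) = (-59.3 − (-66.237))/(-35.721 − (-66.237))
f_A = 6.937 / 30.516 = 0.2273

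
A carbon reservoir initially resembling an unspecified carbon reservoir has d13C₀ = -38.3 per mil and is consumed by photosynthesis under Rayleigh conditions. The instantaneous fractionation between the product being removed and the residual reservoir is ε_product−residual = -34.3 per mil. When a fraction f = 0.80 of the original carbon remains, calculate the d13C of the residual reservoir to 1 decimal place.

-30.9 per mil

Rayleigh residual: δ_res = (δ₀ + 1000)·f^(α−1) − 1000
α = ε/1000 + 1 = 0.96570, so α − 1 = -0.03430
f^(α−1) = 0.80^(-0.03430) = 1.007683
δ_res = (-38.3 + 1000) × 1.007683 − 1000 = 969.089 − 1000 = -30.91 per mil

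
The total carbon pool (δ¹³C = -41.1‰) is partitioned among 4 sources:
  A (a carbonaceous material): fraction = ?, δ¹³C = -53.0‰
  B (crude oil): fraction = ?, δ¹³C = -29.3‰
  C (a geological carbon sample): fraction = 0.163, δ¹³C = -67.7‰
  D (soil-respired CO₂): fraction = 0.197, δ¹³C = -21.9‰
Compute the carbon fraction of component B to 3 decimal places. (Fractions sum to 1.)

Let f_B and f_A be the unknown fractions; fractions sum to 1 so f_B + f_A = 0.640.
Mass balance: Σ fᵢ·δᵢ = δ_bulk ⇒ f_B·(-29.3) + f_A·(-53.0) = -41.1 − (-15.349) = -25.751
Substitute f_A = 0.640 − f_B:
f_B·(-29.3 − -53.0) = -25.751 − 0.640×(-53.0) = 8.169
f_B = 8.169 / 23.7 = 0.3447

0.345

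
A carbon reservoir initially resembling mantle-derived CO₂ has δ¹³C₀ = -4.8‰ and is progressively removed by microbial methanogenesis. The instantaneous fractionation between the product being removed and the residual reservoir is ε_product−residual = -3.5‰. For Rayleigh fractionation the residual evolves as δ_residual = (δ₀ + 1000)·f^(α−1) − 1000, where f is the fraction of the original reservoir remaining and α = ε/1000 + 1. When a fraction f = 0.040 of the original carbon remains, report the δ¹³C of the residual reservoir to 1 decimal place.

Rayleigh residual: δ_res = (δ₀ + 1000)·f^(α−1) − 1000
α = ε/1000 + 1 = 0.99650, so α − 1 = -0.00350
f^(α−1) = 0.040^(-0.00350) = 1.011330
δ_res = (-4.8 + 1000) × 1.011330 − 1000 = 1006.475 − 1000 = 6.48‰

6.5‰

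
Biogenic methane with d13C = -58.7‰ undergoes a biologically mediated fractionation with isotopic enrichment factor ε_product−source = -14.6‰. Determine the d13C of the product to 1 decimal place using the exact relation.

-72.4‰

Exactly, δ_product = (δ_source + 1000)·(ε/1000 + 1) − 1000.
δ_product = (-58.7 + 1000) × (-14.6/1000 + 1) − 1000
δ_product = -72.44‰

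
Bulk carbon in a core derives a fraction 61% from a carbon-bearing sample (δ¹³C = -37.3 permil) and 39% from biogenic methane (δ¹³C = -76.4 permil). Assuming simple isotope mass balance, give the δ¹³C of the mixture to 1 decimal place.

δ_mix = f_A·δ_A + f_B·δ_B
δ_mix = 0.61 × (-37.3) + 0.39 × (-76.4)
δ_mix = -22.75 + -29.80 = -52.55 permil

-52.5 permil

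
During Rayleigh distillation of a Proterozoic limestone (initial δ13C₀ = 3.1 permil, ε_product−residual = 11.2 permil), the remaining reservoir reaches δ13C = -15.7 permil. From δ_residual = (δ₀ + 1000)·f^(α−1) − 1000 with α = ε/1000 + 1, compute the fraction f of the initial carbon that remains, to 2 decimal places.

0.18

α − 1 = ε/1000 = 0.0112
(δ_res + 1000)/(δ₀ + 1000) = (-15.7 + 1000)/(3.1 + 1000) = 984.3/1003.1 = 0.981258
f = 0.981258^(1/0.0112) = exp(ln(0.981258)/0.0112) = exp(-0.01892/0.0112)
f = exp(-1.6893) = 0.1847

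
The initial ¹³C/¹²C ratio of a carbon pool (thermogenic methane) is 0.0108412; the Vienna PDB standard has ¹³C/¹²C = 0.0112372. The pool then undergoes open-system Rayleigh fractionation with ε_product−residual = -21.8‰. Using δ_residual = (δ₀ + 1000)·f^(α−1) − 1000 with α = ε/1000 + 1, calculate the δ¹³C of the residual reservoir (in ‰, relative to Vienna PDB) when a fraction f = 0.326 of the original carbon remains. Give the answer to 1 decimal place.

-11.4‰

δ₀ = (0.0108412/0.0112372 − 1)×1000 = (0.964760 − 1)×1000 = -35.240‰
α − 1 = ε/1000 = -0.0218
f^(α−1) = 0.326^(-0.0218) = 1.024736
δ_res = (-35.240 + 1000) × 1.024736 − 1000 = 988.624 − 1000 = -11.38‰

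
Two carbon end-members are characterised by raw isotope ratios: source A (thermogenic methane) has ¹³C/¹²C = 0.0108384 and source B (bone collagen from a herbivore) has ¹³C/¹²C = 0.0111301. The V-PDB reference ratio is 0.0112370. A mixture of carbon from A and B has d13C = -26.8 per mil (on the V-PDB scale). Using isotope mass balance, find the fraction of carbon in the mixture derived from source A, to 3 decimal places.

0.666

δ_A = (0.0108384/0.0112370 − 1)×1000 = (0.964528 − 1)×1000 = -35.472 per mil
δ_B = (0.0111301/0.0112370 − 1)×1000 = (0.990487 − 1)×1000 = -9.513 per mil
f_A = (δ_mix − δ_B)/(δ_A − δ_B) = (-26.8 − (-9.513))/(-35.472 − (-9.513))
f_A = -17.287 / -25.959 = 0.6659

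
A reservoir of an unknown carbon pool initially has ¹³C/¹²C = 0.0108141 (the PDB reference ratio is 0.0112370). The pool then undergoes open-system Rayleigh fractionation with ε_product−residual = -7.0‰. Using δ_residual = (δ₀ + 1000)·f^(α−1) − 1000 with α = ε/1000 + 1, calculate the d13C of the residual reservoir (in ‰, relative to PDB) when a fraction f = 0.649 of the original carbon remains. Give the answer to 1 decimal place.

δ₀ = (0.0108141/0.0112370 − 1)×1000 = (0.962365 − 1)×1000 = -37.635‰
α − 1 = ε/1000 = -0.0070
f^(α−1) = 0.649^(-0.0070) = 1.003031
δ_res = (-37.635 + 1000) × 1.003031 − 1000 = 965.282 − 1000 = -34.72‰

-34.7‰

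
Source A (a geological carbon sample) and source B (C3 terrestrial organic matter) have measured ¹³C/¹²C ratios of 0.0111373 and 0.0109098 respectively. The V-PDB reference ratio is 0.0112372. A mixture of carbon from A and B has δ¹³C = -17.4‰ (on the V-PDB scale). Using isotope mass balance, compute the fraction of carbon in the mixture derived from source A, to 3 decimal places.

δ_A = (0.0111373/0.0112372 − 1)×1000 = (0.991110 − 1)×1000 = -8.890‰
δ_B = (0.0109098/0.0112372 − 1)×1000 = (0.970865 − 1)×1000 = -29.135‰
f_A = (δ_mix − δ_B)/(δ_A − δ_B) = (-17.4 − (-29.135))/(-8.890 − (-29.135))
f_A = 11.735 / 20.245 = 0.5797

0.580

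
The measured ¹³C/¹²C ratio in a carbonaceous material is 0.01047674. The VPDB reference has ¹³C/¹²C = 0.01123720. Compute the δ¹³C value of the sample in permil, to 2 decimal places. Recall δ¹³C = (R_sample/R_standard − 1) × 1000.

δ¹³C = (R_sample / R_standard − 1) × 1000
R_sample / R_standard = 0.01047674 / 0.01123720 = 0.932327
δ¹³C = (0.932327 − 1) × 1000 = -67.673 permil

-67.67 permil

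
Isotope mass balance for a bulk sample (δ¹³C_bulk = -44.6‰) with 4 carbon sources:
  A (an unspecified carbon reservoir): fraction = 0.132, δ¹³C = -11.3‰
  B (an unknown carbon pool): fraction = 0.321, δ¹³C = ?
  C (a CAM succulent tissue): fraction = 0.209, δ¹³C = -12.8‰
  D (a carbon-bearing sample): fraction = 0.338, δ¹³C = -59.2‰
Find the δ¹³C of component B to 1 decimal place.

Isotope mass balance: δ_bulk = Σ fᵢ·δᵢ.
-44.6 = 0.132×(-11.3) + 0.321×δ_B + 0.209×(-12.8) + 0.338×(-59.2)
0.321·δ_B = -44.6 − (-24.176) = -20.424
δ_B = -20.424 / 0.321 = -63.62‰

-63.6‰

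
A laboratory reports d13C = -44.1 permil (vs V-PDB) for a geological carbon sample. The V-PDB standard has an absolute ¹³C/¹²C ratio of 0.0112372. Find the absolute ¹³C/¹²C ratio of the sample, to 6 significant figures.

R_sample = R_standard × (d13C/1000 + 1)
R_sample = 0.0112372 × (-44.1/1000 + 1) = 0.0112372 × 0.955900
R_sample = 0.0107416

0.0107416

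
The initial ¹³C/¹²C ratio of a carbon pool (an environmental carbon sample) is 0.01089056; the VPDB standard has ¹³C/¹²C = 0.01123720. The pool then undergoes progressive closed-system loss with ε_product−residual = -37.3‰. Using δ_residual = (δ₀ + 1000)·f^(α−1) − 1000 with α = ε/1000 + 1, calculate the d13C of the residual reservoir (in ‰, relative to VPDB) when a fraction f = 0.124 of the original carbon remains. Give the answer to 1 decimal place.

δ₀ = (0.01089056/0.01123720 − 1)×1000 = (0.969152 − 1)×1000 = -30.848‰
α − 1 = ε/1000 = -0.0373
f^(α−1) = 0.124^(-0.0373) = 1.080974
δ_res = (-30.848 + 1000) × 1.080974 − 1000 = 1047.629 − 1000 = 47.63‰

47.6‰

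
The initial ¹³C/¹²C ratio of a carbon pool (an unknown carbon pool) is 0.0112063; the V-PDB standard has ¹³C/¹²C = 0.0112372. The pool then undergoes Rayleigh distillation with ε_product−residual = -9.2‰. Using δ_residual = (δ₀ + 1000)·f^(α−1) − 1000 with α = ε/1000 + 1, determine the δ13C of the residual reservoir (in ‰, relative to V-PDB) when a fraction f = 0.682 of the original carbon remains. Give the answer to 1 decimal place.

δ₀ = (0.0112063/0.0112372 − 1)×1000 = (0.997250 − 1)×1000 = -2.750‰
α − 1 = ε/1000 = -0.0092
f^(α−1) = 0.682^(-0.0092) = 1.003527
δ_res = (-2.750 + 1000) × 1.003527 − 1000 = 1000.768 − 1000 = 0.77‰

0.8‰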